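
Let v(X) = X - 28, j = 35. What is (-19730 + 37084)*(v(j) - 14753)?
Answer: -255902084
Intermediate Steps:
v(X) = -28 + X
(-19730 + 37084)*(v(j) - 14753) = (-19730 + 37084)*((-28 + 35) - 14753) = 17354*(7 - 14753) = 17354*(-14746) = -255902084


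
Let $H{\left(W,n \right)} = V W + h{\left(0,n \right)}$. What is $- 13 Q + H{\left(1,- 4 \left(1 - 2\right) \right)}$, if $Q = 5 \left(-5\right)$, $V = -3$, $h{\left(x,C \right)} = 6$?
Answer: $328$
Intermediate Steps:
$Q = -25$
$H{\left(W,n \right)} = 6 - 3 W$ ($H{\left(W,n \right)} = - 3 W + 6 = 6 - 3 W$)
$- 13 Q + H{\left(1,- 4 \left(1 - 2\right) \right)} = \left(-13\right) \left(-25\right) + \left(6 - 3\right) = 325 + \left(6 - 3\right) = 325 + 3 = 328$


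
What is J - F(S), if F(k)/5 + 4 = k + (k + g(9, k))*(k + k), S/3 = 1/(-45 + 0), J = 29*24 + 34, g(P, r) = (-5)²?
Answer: 34513/45 ≈ 766.96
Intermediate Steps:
g(P, r) = 25
J = 730 (J = 696 + 34 = 730)
S = -1/15 (S = 3/(-45 + 0) = 3/(-45) = 3*(-1/45) = -1/15 ≈ -0.066667)
F(k) = -20 + 5*k + 10*k*(25 + k) (F(k) = -20 + 5*(k + (k + 25)*(k + k)) = -20 + 5*(k + (25 + k)*(2*k)) = -20 + 5*(k + 2*k*(25 + k)) = -20 + (5*k + 10*k*(25 + k)) = -20 + 5*k + 10*k*(25 + k))
J - F(S) = 730 - (-20 + 10*(-1/15)² + 255*(-1/15)) = 730 - (-20 + 10*(1/225) - 17) = 730 - (-20 + 2/45 - 17) = 730 - 1*(-1663/45) = 730 + 1663/45 = 34513/45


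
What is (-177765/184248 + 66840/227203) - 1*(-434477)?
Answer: 6062639012600371/13953899448 ≈ 4.3448e+5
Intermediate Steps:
(-177765/184248 + 66840/227203) - 1*(-434477) = (-177765*1/184248 + 66840*(1/227203)) + 434477 = (-59255/61416 + 66840/227203) + 434477 = -9357868325/13953899448 + 434477 = 6062639012600371/13953899448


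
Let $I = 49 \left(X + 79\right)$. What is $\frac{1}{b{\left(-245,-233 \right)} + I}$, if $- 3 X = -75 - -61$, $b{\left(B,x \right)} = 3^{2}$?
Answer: $\frac{3}{12326} \approx 0.00024339$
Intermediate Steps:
$b{\left(B,x \right)} = 9$
$X = \frac{14}{3}$ ($X = - \frac{-75 - -61}{3} = - \frac{-75 + 61}{3} = \left(- \frac{1}{3}\right) \left(-14\right) = \frac{14}{3} \approx 4.6667$)
$I = \frac{12299}{3}$ ($I = 49 \left(\frac{14}{3} + 79\right) = 49 \cdot \frac{251}{3} = \frac{12299}{3} \approx 4099.7$)
$\frac{1}{b{\left(-245,-233 \right)} + I} = \frac{1}{9 + \frac{12299}{3}} = \frac{1}{\frac{12326}{3}} = \frac{3}{12326}$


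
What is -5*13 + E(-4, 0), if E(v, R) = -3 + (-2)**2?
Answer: -64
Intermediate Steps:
E(v, R) = 1 (E(v, R) = -3 + 4 = 1)
-5*13 + E(-4, 0) = -5*13 + 1 = -65 + 1 = -64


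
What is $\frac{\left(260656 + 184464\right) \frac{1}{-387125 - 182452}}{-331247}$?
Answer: $\frac{445120}{188670672519} \approx 2.3592 \cdot 10^{-6}$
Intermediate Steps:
$\frac{\left(260656 + 184464\right) \frac{1}{-387125 - 182452}}{-331247} = \frac{445120}{-569577} \left(- \frac{1}{331247}\right) = 445120 \left(- \frac{1}{569577}\right) \left(- \frac{1}{331247}\right) = \left(- \frac{445120}{569577}\right) \left(- \frac{1}{331247}\right) = \frac{445120}{188670672519}$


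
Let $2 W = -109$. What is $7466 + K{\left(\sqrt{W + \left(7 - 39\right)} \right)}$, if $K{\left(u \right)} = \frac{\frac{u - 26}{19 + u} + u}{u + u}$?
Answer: $\frac{- 98169888 i + 2583461 \sqrt{346}}{346 \left(\sqrt{346} - 38 i\right)} \approx 7466.5 + 0.048956 i$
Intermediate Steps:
$W = - \frac{109}{2}$ ($W = \frac{1}{2} \left(-109\right) = - \frac{109}{2} \approx -54.5$)
$K{\left(u \right)} = \frac{u + \frac{-26 + u}{19 + u}}{2 u}$ ($K{\left(u \right)} = \frac{\frac{-26 + u}{19 + u} + u}{2 u} = \left(\frac{-26 + u}{19 + u} + u\right) \frac{1}{2 u} = \left(u + \frac{-26 + u}{19 + u}\right) \frac{1}{2 u} = \frac{u + \frac{-26 + u}{19 + u}}{2 u}$)
$7466 + K{\left(\sqrt{W + \left(7 - 39\right)} \right)} = 7466 + \frac{-26 + \left(\sqrt{- \frac{109}{2} + \left(7 - 39\right)}\right)^{2} + 20 \sqrt{- \frac{109}{2} + \left(7 - 39\right)}}{2 \sqrt{- \frac{109}{2} + \left(7 - 39\right)} \left(19 + \sqrt{- \frac{109}{2} + \left(7 - 39\right)}\right)} = 7466 + \frac{-26 + \left(\sqrt{- \frac{109}{2} - 32}\right)^{2} + 20 \sqrt{- \frac{109}{2} - 32}}{2 \sqrt{- \frac{109}{2} - 32} \left(19 + \sqrt{- \frac{109}{2} - 32}\right)} = 7466 + \frac{-26 + \left(\sqrt{- \frac{173}{2}}\right)^{2} + 20 \sqrt{- \frac{173}{2}}}{2 \sqrt{- \frac{173}{2}} \left(19 + \sqrt{- \frac{173}{2}}\right)} = 7466 + \frac{-26 + \left(\frac{i \sqrt{346}}{2}\right)^{2} + 20 \frac{i \sqrt{346}}{2}}{2 \frac{i \sqrt{346}}{2} \left(19 + \frac{i \sqrt{346}}{2}\right)} = 7466 + \frac{- \frac{i \sqrt{346}}{173} \left(-26 - \frac{173}{2} + 10 i \sqrt{346}\right)}{2 \left(19 + \frac{i \sqrt{346}}{2}\right)} = 7466 + \frac{- \frac{i \sqrt{346}}{173} \left(- \frac{225}{2} + 10 i \sqrt{346}\right)}{2 \left(19 + \frac{i \sqrt{346}}{2}\right)} = 7466 - \frac{i \sqrt{346} \left(- \frac{225}{2} + 10 i \sqrt{346}\right)}{346 \left(19 + \frac{i \sqrt{346}}{2}\right)}$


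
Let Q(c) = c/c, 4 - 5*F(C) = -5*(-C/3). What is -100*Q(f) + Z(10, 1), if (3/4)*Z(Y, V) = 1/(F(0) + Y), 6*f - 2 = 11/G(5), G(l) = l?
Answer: -8090/81 ≈ -99.877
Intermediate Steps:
F(C) = ⅘ - C/3 (F(C) = ⅘ - (-1)/((-3/C)) = ⅘ - (-1)*(-C/3) = ⅘ - C/3)
f = 7/10 (f = ⅓ + (11/5)/6 = ⅓ + (11*(⅕))/6 = ⅓ + (⅙)*(11/5) = ⅓ + 11/30 = 7/10 ≈ 0.70000)
Z(Y, V) = 4/(3*(⅘ + Y)) (Z(Y, V) = 4/(3*((⅘ - ⅓*0) + Y)) = 4/(3*((⅘ + 0) + Y)) = 4/(3*(⅘ + Y)))
Q(c) = 1
-100*Q(f) + Z(10, 1) = -100*1 + 20/(3*(4 + 5*10)) = -100 + 20/(3*(4 + 50)) = -100 + (20/3)/54 = -100 + (20/3)*(1/54) = -100 + 10/81 = -8090/81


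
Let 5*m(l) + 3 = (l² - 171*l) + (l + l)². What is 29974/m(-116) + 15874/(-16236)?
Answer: 525228779/707183334 ≈ 0.74271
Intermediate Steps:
m(l) = -⅗ + l² - 171*l/5 (m(l) = -⅗ + ((l² - 171*l) + (l + l)²)/5 = -⅗ + ((l² - 171*l) + (2*l)²)/5 = -⅗ + ((l² - 171*l) + 4*l²)/5 = -⅗ + (-171*l + 5*l²)/5 = -⅗ + (l² - 171*l/5) = -⅗ + l² - 171*l/5)
29974/m(-116) + 15874/(-16236) = 29974/(-⅗ + (-116)² - 171/5*(-116)) + 15874/(-16236) = 29974/(-⅗ + 13456 + 19836/5) + 15874*(-1/16236) = 29974/(87113/5) - 7937/8118 = 29974*(5/87113) - 7937/8118 = 149870/87113 - 7937/8118 = 525228779/707183334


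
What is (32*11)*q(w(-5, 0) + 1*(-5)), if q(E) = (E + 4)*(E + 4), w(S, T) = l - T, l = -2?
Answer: 3168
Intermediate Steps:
w(S, T) = -2 - T
q(E) = (4 + E)² (q(E) = (4 + E)*(4 + E) = (4 + E)²)
(32*11)*q(w(-5, 0) + 1*(-5)) = (32*11)*(4 + ((-2 - 1*0) + 1*(-5)))² = 352*(4 + ((-2 + 0) - 5))² = 352*(4 + (-2 - 5))² = 352*(4 - 7)² = 352*(-3)² = 352*9 = 3168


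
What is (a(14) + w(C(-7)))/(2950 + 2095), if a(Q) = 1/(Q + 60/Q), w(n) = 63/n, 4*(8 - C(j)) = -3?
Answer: 4643/3228800 ≈ 0.0014380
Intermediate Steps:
C(j) = 35/4 (C(j) = 8 - 1/4*(-3) = 8 + 3/4 = 35/4)
(a(14) + w(C(-7)))/(2950 + 2095) = (14/(60 + 14**2) + 63/(35/4))/(2950 + 2095) = (14/(60 + 196) + 63*(4/35))/5045 = (14/256 + 36/5)*(1/5045) = (14*(1/256) + 36/5)*(1/5045) = (7/128 + 36/5)*(1/5045) = (4643/640)*(1/5045) = 4643/3228800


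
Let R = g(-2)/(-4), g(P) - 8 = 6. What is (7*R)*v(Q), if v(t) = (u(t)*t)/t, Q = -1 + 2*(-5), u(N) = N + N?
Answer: 539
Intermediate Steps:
g(P) = 14 (g(P) = 8 + 6 = 14)
u(N) = 2*N
Q = -11 (Q = -1 - 10 = -11)
v(t) = 2*t (v(t) = ((2*t)*t)/t = (2*t²)/t = 2*t)
R = -7/2 (R = 14/(-4) = 14*(-¼) = -7/2 ≈ -3.5000)
(7*R)*v(Q) = (7*(-7/2))*(2*(-11)) = -49/2*(-22) = 539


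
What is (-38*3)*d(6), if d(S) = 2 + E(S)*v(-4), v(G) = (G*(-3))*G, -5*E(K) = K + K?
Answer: -66804/5 ≈ -13361.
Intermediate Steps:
E(K) = -2*K/5 (E(K) = -(K + K)/5 = -2*K/5)
v(G) = -3*G² (v(G) = (-3*G)*G = -3*G²)
d(S) = 2 + 96*S/5 (d(S) = 2 + (-2*S/5)*(-3*(-4)²) = 2 + (-2*S/5)*(-3*16) = 2 - 2*S/5*(-48) = 2 + 96*S/5)
(-38*3)*d(6) = (-38*3)*(2 + (96/5)*6) = -114*(2 + 576/5) = -114*586/5 = -66804/5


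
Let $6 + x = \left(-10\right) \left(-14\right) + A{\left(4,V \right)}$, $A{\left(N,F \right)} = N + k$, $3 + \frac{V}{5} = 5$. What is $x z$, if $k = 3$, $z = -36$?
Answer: $-5076$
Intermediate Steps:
$V = 10$ ($V = -15 + 5 \cdot 5 = -15 + 25 = 10$)
$A{\left(N,F \right)} = 3 + N$ ($A{\left(N,F \right)} = N + 3 = 3 + N$)
$x = 141$ ($x = -6 + \left(\left(-10\right) \left(-14\right) + \left(3 + 4\right)\right) = -6 + \left(140 + 7\right) = -6 + 147 = 141$)
$x z = 141 \left(-36\right) = -5076$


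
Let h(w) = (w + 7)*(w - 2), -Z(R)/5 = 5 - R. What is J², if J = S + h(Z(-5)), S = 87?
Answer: 5396329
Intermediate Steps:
Z(R) = -25 + 5*R (Z(R) = -5*(5 - R) = -25 + 5*R)
h(w) = (-2 + w)*(7 + w) (h(w) = (7 + w)*(-2 + w) = (-2 + w)*(7 + w))
J = 2323 (J = 87 + (-14 + (-25 + 5*(-5))² + 5*(-25 + 5*(-5))) = 87 + (-14 + (-25 - 25)² + 5*(-25 - 25)) = 87 + (-14 + (-50)² + 5*(-50)) = 87 + (-14 + 2500 - 250) = 87 + 2236 = 2323)
J² = 2323² = 5396329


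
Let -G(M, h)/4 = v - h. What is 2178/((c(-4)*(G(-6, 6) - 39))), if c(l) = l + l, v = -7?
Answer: -1089/52 ≈ -20.942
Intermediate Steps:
G(M, h) = 28 + 4*h (G(M, h) = -4*(-7 - h) = 28 + 4*h)
c(l) = 2*l
2178/((c(-4)*(G(-6, 6) - 39))) = 2178/(((2*(-4))*((28 + 4*6) - 39))) = 2178/((-8*((28 + 24) - 39))) = 2178/((-8*(52 - 39))) = 2178/((-8*13)) = 2178/(-104) = 2178*(-1/104) = -1089/52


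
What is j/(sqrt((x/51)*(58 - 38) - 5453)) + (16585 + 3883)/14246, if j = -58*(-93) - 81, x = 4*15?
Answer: 602/419 - 161*I*sqrt(1569117)/2797 ≈ 1.4368 - 72.104*I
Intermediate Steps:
x = 60
j = 5313 (j = 5394 - 81 = 5313)
j/(sqrt((x/51)*(58 - 38) - 5453)) + (16585 + 3883)/14246 = 5313/(sqrt((60/51)*(58 - 38) - 5453)) + (16585 + 3883)/14246 = 5313/(sqrt((60*(1/51))*20 - 5453)) + 20468*(1/14246) = 5313/(sqrt((20/17)*20 - 5453)) + 602/419 = 5313/(sqrt(400/17 - 5453)) + 602/419 = 5313/(sqrt(-92301/17)) + 602/419 = 5313/((I*sqrt(1569117)/17)) + 602/419 = 5313*(-I*sqrt(1569117)/92301) + 602/419 = -161*I*sqrt(1569117)/2797 + 602/419 = 602/419 - 161*I*sqrt(1569117)/2797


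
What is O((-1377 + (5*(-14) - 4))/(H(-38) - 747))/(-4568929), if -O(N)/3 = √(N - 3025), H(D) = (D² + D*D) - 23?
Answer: I*√13572993318/3225663874 ≈ 3.6118e-5*I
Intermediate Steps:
H(D) = -23 + 2*D² (H(D) = (D² + D²) - 23 = 2*D² - 23 = -23 + 2*D²)
O(N) = -3*√(-3025 + N) (O(N) = -3*√(N - 3025) = -3*√(-3025 + N))
O((-1377 + (5*(-14) - 4))/(H(-38) - 747))/(-4568929) = -3*√(-3025 + (-1377 + (5*(-14) - 4))/((-23 + 2*(-38)²) - 747))/(-4568929) = -3*√(-3025 + (-1377 + (-70 - 4))/((-23 + 2*1444) - 747))*(-1/4568929) = -3*√(-3025 + (-1377 - 74)/((-23 + 2888) - 747))*(-1/4568929) = -3*√(-3025 - 1451/(2865 - 747))*(-1/4568929) = -3*√(-3025 - 1451/2118)*(-1/4568929) = -I*√13572993318/706*(-1/4568929) = I*√13572993318/3225663874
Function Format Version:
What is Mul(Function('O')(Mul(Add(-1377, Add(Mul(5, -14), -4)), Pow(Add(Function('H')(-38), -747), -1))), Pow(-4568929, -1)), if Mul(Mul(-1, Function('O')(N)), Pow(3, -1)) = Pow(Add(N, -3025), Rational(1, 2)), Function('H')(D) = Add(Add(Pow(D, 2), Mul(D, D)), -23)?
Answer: Mul(Rational(1, 3225663874), I, Pow(13572993318, Rational(1, 2))) ≈ Mul(3.6118e-5, I)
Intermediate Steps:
Function('H')(D) = Add(-23, Mul(2, Pow(D, 2))) (Function('H')(D) = Add(Add(Pow(D, 2), Pow(D, 2)), -23) = Add(Mul(2, Pow(D, 2)), -23) = Add(-23, Mul(2, Pow(D, 2))))
Function('O')(N) = Mul(-3, Pow(Add(-3025, N), Rational(1, 2))) (Function('O')(N) = Mul(-3, Pow(Add(N, -3025), Rational(1, 2))) = Mul(-3, Pow(Add(-3025, N), Rational(1, 2))))
Mul(Function('O')(Mul(Add(-1377, Add(Mul(5, -14), -4)), Pow(Add(Function('H')(-38), -747), -1))), Pow(-4568929, -1)) = Mul(Mul(-3, Pow(Add(-3025, Mul(Add(-1377, Add(Mul(5, -14), -4)), Pow(Add(Add(-23, Mul(2, Pow(-38, 2))), -747), -1))), Rational(1, 2))), Pow(-4568929, -1)) = Mul(Mul(-3, Pow(Add(-3025, Mul(Add(-1377, Add(-70, -4)), Pow(Add(Add(-23, Mul(2, 1444)), -747), -1))), Rational(1, 2))), Rational(-1, 4568929)) = Mul(Mul(-3, Pow(Add(-3025, Mul(Add(-1377, -74), Pow(Add(Add(-23, 2888), -747), -1))), Rational(1, 2))), Rational(-1, 4568929)) = Mul(Mul(-3, Pow(Add(-3025, Mul(-1451, Pow(Add(2865, -747), -1))), Rational(1, 2))), Rational(-1, 4568929)) = Mul(Mul(-3, Pow(Add(-3025, Mul(-1451, Pow(2118, -1))), Rational(1, 2))), Rational(-1, 4568929)) = Mul(Mul(-3, Pow(Add(-3025, Mul(-1451, Rational(1, 2118))), Rational(1, 2))), Rational(-1, 4568929)) = Mul(Mul(-3, Pow(Add(-3025, Rational(-1451, 2118)), Rational(1, 2))), Rational(-1, 4568929)) = Mul(Mul(-3, Pow(Rational(-6408401, 2118), Rational(1, 2))), Rational(-1, 4568929)) = Mul(Mul(-3, Mul(Rational(1, 2118), I, Pow(13572993318, Rational(1, 2)))), Rational(-1, 4568929)) = Mul(Mul(Rational(-1, 706), I, Pow(13572993318, Rational(1, 2))), Rational(-1, 4568929)) = Mul(Rational(1, 3225663874), I, Pow(13572993318, Rational(1, 2)))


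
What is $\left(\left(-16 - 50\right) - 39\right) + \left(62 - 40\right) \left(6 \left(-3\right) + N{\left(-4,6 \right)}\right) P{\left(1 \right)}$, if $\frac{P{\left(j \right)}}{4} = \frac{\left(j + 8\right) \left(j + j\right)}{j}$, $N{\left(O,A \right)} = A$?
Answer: $-19113$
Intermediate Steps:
$P{\left(j \right)} = 64 + 8 j$ ($P{\left(j \right)} = 4 \frac{\left(j + 8\right) \left(j + j\right)}{j} = 4 \frac{\left(8 + j\right) 2 j}{j} = 4 \frac{2 j \left(8 + j\right)}{j} = 4 \left(16 + 2 j\right) = 64 + 8 j$)
$\left(\left(-16 - 50\right) - 39\right) + \left(62 - 40\right) \left(6 \left(-3\right) + N{\left(-4,6 \right)}\right) P{\left(1 \right)} = \left(\left(-16 - 50\right) - 39\right) + \left(62 - 40\right) \left(6 \left(-3\right) + 6\right) \left(64 + 8 \cdot 1\right) = \left(-66 - 39\right) + 22 \left(-18 + 6\right) \left(64 + 8\right) = -105 + 22 \left(-12\right) 72 = -105 - 19008 = -19113$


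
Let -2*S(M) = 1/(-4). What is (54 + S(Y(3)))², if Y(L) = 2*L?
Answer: 187489/64 ≈ 2929.5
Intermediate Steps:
S(M) = ⅛ (S(M) = -½/(-4) = -½*(-¼) = ⅛)
(54 + S(Y(3)))² = (54 + ⅛)² = (433/8)² = 187489/64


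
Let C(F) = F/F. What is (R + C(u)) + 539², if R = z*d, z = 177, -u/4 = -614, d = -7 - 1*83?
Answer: 274592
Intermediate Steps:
d = -90 (d = -7 - 83 = -90)
u = 2456 (u = -4*(-614) = 2456)
R = -15930 (R = 177*(-90) = -15930)
C(F) = 1
(R + C(u)) + 539² = (-15930 + 1) + 539² = -15929 + 290521 = 274592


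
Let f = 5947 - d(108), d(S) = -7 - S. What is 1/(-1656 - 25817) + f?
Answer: 166541325/27473 ≈ 6062.0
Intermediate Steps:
f = 6062 (f = 5947 - (-7 - 1*108) = 5947 - (-7 - 108) = 5947 - 1*(-115) = 5947 + 115 = 6062)
1/(-1656 - 25817) + f = 1/(-1656 - 25817) + 6062 = 1/(-27473) + 6062 = -1/27473 + 6062 = 166541325/27473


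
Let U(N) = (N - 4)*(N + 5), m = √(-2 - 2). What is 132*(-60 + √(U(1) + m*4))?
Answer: -7920 + 132*√(-18 + 8*I) ≈ -7798.4 + 573.08*I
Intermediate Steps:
m = 2*I (m = √(-4) = 2*I ≈ 2.0*I)
U(N) = (-4 + N)*(5 + N)
132*(-60 + √(U(1) + m*4)) = 132*(-60 + √((-20 + 1 + 1²) + (2*I)*4)) = 132*(-60 + √((-20 + 1 + 1) + 8*I)) = 132*(-60 + √(-18 + 8*I)) = -7920 + 132*√(-18 + 8*I)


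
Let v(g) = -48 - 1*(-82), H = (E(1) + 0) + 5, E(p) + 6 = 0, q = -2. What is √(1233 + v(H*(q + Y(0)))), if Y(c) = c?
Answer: √1267 ≈ 35.595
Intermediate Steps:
E(p) = -6 (E(p) = -6 + 0 = -6)
H = -1 (H = (-6 + 0) + 5 = -6 + 5 = -1)
v(g) = 34 (v(g) = -48 + 82 = 34)
√(1233 + v(H*(q + Y(0)))) = √(1233 + 34) = √1267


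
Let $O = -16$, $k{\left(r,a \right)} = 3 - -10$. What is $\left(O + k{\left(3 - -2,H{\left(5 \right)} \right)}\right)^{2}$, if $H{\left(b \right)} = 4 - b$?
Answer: $9$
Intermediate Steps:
$k{\left(r,a \right)} = 13$ ($k{\left(r,a \right)} = 3 + 10 = 13$)
$\left(O + k{\left(3 - -2,H{\left(5 \right)} \right)}\right)^{2} = \left(-16 + 13\right)^{2} = \left(-3\right)^{2} = 9$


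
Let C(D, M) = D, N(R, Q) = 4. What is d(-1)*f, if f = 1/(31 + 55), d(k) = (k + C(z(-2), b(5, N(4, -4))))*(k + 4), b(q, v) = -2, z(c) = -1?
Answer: -3/43 ≈ -0.069767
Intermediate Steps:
d(k) = (-1 + k)*(4 + k) (d(k) = (k - 1)*(k + 4) = (-1 + k)*(4 + k))
f = 1/86 ≈ 0.011628
d(-1)*f = (-4 + (-1)² + 3*(-1))*(1/86) = (-4 + 1 - 3)*(1/86) = -6*1/86 = -3/43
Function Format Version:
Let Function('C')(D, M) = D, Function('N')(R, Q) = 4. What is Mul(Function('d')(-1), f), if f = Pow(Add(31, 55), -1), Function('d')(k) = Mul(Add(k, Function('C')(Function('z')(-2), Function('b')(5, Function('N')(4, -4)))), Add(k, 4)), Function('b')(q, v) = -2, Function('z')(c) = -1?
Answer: Rational(-3, 43) ≈ -0.069767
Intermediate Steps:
Function('d')(k) = Mul(Add(-1, k), Add(4, k)) (Function('d')(k) = Mul(Add(k, -1), Add(k, 4)) = Mul(Add(-1, k), Add(4, k)))
f = Rational(1, 86) (f = Pow(86, -1) = Rational(1, 86) ≈ 0.011628)
Mul(Function('d')(-1), f) = Mul(Add(-4, Pow(-1, 2), Mul(3, -1)), Rational(1, 86)) = Mul(Add(-4, 1, -3), Rational(1, 86)) = Mul(-6, Rational(1, 86)) = Rational(-3, 43)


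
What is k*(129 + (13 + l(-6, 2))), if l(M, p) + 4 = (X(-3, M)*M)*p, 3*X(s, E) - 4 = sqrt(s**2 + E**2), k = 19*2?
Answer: 4636 - 456*sqrt(5) ≈ 3616.4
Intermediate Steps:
k = 38
X(s, E) = 4/3 + sqrt(E**2 + s**2)/3 (X(s, E) = 4/3 + sqrt(s**2 + E**2)/3 = 4/3 + sqrt(E**2 + s**2)/3)
l(M, p) = -4 + M*p*(4/3 + sqrt(9 + M**2)/3) (l(M, p) = -4 + ((4/3 + sqrt(M**2 + (-3)**2)/3)*M)*p = -4 + ((4/3 + sqrt(M**2 + 9)/3)*M)*p = -4 + ((4/3 + sqrt(9 + M**2)/3)*M)*p = -4 + (M*(4/3 + sqrt(9 + M**2)/3))*p = -4 + M*p*(4/3 + sqrt(9 + M**2)/3))
k*(129 + (13 + l(-6, 2))) = 38*(129 + (13 + (-4 + (1/3)*(-6)*2*(4 + sqrt(9 + (-6)**2))))) = 38*(129 + (13 + (-4 + (1/3)*(-6)*2*(4 + sqrt(9 + 36))))) = 38*(129 + (13 + (-4 + (1/3)*(-6)*2*(4 + sqrt(45))))) = 38*(129 + (13 + (-4 + (1/3)*(-6)*2*(4 + 3*sqrt(5))))) = 38*(129 + (13 + (-4 + (-16 - 12*sqrt(5))))) = 38*(129 + (13 + (-20 - 12*sqrt(5)))) = 38*(129 + (-7 - 12*sqrt(5))) = 38*(122 - 12*sqrt(5)) = 4636 - 456*sqrt(5)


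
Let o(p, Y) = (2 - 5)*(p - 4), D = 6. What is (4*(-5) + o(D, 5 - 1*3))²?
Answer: 676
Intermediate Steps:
o(p, Y) = 12 - 3*p (o(p, Y) = -3*(-4 + p) = 12 - 3*p)
(4*(-5) + o(D, 5 - 1*3))² = (4*(-5) + (12 - 3*6))² = (-20 + (12 - 18))² = (-20 - 6)² = (-26)² = 676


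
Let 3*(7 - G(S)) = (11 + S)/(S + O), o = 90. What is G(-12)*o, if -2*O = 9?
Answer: 6910/11 ≈ 628.18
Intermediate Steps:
O = -9/2 (O = -1/2*9 = -9/2 ≈ -4.5000)
G(S) = 7 - (11 + S)/(3*(-9/2 + S)) (G(S) = 7 - (11 + S)/(3*(S - 9/2)) = 7 - (11 + S)/(3*(-9/2 + S)))
G(-12)*o = ((-211 + 40*(-12))/(3*(-9 + 2*(-12))))*90 = ((-211 - 480)/(3*(-9 - 24)))*90 = ((1/3)*(-691)/(-33))*90 = ((1/3)*(-1/33)*(-691))*90 = (691/99)*90 = 6910/11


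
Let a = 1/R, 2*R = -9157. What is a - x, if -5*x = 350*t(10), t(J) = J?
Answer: 6409898/9157 ≈ 700.00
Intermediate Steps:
R = -9157/2 (R = (½)*(-9157) = -9157/2 ≈ -4578.5)
a = -2/9157 (a = 1/(-9157/2) = -2/9157 ≈ -0.00021841)
x = -700 (x = -70*10 = -⅕*3500 = -700)
a - x = -2/9157 - 1*(-700) = -2/9157 + 700 = 6409898/9157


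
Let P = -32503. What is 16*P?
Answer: -520048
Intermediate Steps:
16*P = 16*(-32503) = -520048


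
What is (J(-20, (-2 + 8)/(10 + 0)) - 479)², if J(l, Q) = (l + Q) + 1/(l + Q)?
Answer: 58442579001/235225 ≈ 2.4845e+5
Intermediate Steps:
J(l, Q) = Q + l + 1/(Q + l) (J(l, Q) = (Q + l) + 1/(Q + l) = Q + l + 1/(Q + l))
(J(-20, (-2 + 8)/(10 + 0)) - 479)² = ((1 + ((-2 + 8)/(10 + 0))² + (-20)² + 2*((-2 + 8)/(10 + 0))*(-20))/((-2 + 8)/(10 + 0) - 20) - 479)² = ((1 + (6/10)² + 400 + 2*(6/10)*(-20))/(6/10 - 20) - 479)² = ((1 + (6*(⅒))² + 400 + 2*(6*(⅒))*(-20))/(6*(⅒) - 20) - 479)² = ((1 + (⅗)² + 400 + 2*(⅗)*(-20))/(⅗ - 20) - 479)² = ((1 + 9/25 + 400 - 24)/(-97/5) - 479)² = (-5/97*9434/25 - 479)² = (-9434/485 - 479)² = (-241749/485)² = 58442579001/235225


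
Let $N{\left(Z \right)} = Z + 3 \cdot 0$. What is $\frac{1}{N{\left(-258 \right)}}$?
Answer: $- \frac{1}{258} \approx -0.003876$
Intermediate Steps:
$N{\left(Z \right)} = Z$ ($N{\left(Z \right)} = Z + 0 = Z$)
$\frac{1}{N{\left(-258 \right)}} = \frac{1}{-258} = - \frac{1}{258}$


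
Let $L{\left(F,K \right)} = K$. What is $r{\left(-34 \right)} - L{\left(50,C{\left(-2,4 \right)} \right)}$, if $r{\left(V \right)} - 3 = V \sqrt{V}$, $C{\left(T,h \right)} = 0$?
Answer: $3 - 34 i \sqrt{34} \approx 3.0 - 198.25 i$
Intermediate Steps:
$r{\left(V \right)} = 3 + V^{\frac{3}{2}}$ ($r{\left(V \right)} = 3 + V \sqrt{V} = 3 + V^{\frac{3}{2}}$)
$r{\left(-34 \right)} - L{\left(50,C{\left(-2,4 \right)} \right)} = \left(3 + \left(-34\right)^{\frac{3}{2}}\right) - 0 = \left(3 - 34 i \sqrt{34}\right) + 0 = 3 - 34 i \sqrt{34}$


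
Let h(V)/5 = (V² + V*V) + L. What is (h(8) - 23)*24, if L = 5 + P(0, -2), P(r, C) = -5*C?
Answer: 16608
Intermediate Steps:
L = 15 (L = 5 - 5*(-2) = 5 + 10 = 15)
h(V) = 75 + 10*V² (h(V) = 5*((V² + V*V) + 15) = 5*((V² + V²) + 15) = 5*(2*V² + 15) = 5*(15 + 2*V²) = 75 + 10*V²)
(h(8) - 23)*24 = ((75 + 10*8²) - 23)*24 = ((75 + 10*64) - 23)*24 = ((75 + 640) - 23)*24 = (715 - 23)*24 = 692*24 = 16608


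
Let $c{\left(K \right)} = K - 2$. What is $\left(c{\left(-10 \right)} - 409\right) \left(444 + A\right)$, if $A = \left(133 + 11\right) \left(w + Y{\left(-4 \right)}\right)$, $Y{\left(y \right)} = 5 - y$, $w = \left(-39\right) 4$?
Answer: $8724804$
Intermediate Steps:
$w = -156$
$c{\left(K \right)} = -2 + K$ ($c{\left(K \right)} = K - 2 = -2 + K$)
$A = -21168$ ($A = \left(133 + 11\right) \left(-156 + \left(5 - -4\right)\right) = 144 \left(-156 + \left(5 + 4\right)\right) = 144 \left(-156 + 9\right) = 144 \left(-147\right) = -21168$)
$\left(c{\left(-10 \right)} - 409\right) \left(444 + A\right) = \left(\left(-2 - 10\right) - 409\right) \left(444 - 21168\right) = \left(-12 - 409\right) \left(-20724\right) = \left(-421\right) \left(-20724\right) = 8724804$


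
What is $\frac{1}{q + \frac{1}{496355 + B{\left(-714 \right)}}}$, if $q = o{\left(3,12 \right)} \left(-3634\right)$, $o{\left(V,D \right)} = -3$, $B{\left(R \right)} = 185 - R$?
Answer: $\frac{497254}{5421063109} \approx 9.1726 \cdot 10^{-5}$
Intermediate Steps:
$q = 10902$ ($q = \left(-3\right) \left(-3634\right) = 10902$)
$\frac{1}{q + \frac{1}{496355 + B{\left(-714 \right)}}} = \frac{1}{10902 + \frac{1}{496355 + \left(185 - -714\right)}} = \frac{1}{10902 + \frac{1}{496355 + \left(185 + 714\right)}} = \frac{1}{10902 + \frac{1}{496355 + 899}} = \frac{1}{10902 + \frac{1}{497254}} = \frac{1}{\frac{5421063109}{497254}} = \frac{497254}{5421063109}$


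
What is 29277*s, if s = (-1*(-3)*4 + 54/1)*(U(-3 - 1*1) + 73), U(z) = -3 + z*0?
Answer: 135259740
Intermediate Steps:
U(z) = -3 (U(z) = -3 + 0 = -3)
s = 4620 (s = (-1*(-3)*4 + 54/1)*(-3 + 73) = (3*4 + 54*1)*70 = (12 + 54)*70 = 66*70 = 4620)
29277*s = 29277*4620 = 135259740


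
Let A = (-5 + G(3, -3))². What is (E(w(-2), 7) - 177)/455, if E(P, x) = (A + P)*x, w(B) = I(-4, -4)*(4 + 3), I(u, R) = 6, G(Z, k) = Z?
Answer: 29/91 ≈ 0.31868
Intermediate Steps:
A = 4 (A = (-5 + 3)² = (-2)² = 4)
w(B) = 42 (w(B) = 6*(4 + 3) = 6*7 = 42)
E(P, x) = x*(4 + P) (E(P, x) = (4 + P)*x = x*(4 + P))
(E(w(-2), 7) - 177)/455 = (7*(4 + 42) - 177)/455 = (7*46 - 177)*(1/455) = (322 - 177)*(1/455) = 145*(1/455) = 29/91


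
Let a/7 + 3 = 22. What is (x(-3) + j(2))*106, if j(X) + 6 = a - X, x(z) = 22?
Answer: 15582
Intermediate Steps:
a = 133 (a = -21 + 7*22 = -21 + 154 = 133)
j(X) = 127 - X (j(X) = -6 + (133 - X) = 127 - X)
(x(-3) + j(2))*106 = (22 + (127 - 1*2))*106 = (22 + (127 - 2))*106 = (22 + 125)*106 = 147*106 = 15582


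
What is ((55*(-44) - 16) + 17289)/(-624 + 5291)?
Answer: 14853/4667 ≈ 3.1826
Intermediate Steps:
((55*(-44) - 16) + 17289)/(-624 + 5291) = ((-2420 - 16) + 17289)/4667 = (-2436 + 17289)*(1/4667) = 14853*(1/4667) = 14853/4667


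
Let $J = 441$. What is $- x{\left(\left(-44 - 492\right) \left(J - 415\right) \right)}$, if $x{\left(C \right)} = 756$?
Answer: $-756$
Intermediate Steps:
$- x{\left(\left(-44 - 492\right) \left(J - 415\right) \right)} = \left(-1\right) 756 = -756$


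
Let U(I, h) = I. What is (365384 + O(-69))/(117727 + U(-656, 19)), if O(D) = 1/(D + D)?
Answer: 50422991/16155798 ≈ 3.1210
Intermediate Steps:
O(D) = 1/(2*D)
(365384 + O(-69))/(117727 + U(-656, 19)) = (365384 + (1/2)/(-69))/(117727 - 656) = (365384 + (1/2)*(-1/69))/117071 = (365384 - 1/138)*(1/117071) = (50422991/138)*(1/117071) = 50422991/16155798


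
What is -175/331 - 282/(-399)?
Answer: 7839/44023 ≈ 0.17807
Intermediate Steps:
-175/331 - 282/(-399) = -175*1/331 - 282*(-1/399) = -175/331 + 94/133 = 7839/44023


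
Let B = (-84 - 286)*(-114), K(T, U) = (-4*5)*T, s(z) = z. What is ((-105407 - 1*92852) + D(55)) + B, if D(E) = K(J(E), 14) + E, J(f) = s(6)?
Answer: -156144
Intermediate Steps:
J(f) = 6
K(T, U) = -20*T
D(E) = -120 + E (D(E) = -20*6 + E = -120 + E)
B = 42180 (B = -370*(-114) = 42180)
((-105407 - 1*92852) + D(55)) + B = ((-105407 - 1*92852) + (-120 + 55)) + 42180 = ((-105407 - 92852) - 65) + 42180 = (-198259 - 65) + 42180 = -198324 + 42180 = -156144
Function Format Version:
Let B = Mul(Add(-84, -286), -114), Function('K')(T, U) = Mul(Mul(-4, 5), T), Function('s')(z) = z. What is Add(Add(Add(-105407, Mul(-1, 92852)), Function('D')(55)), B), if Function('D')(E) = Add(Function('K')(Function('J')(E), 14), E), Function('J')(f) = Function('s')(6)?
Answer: -156144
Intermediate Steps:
Function('J')(f) = 6
Function('K')(T, U) = Mul(-20, T)
Function('D')(E) = Add(-120, E) (Function('D')(E) = Add(Mul(-20, 6), E) = Add(-120, E))
B = 42180 (B = Mul(-370, -114) = 42180)
Add(Add(Add(-105407, Mul(-1, 92852)), Function('D')(55)), B) = Add(Add(Add(-105407, Mul(-1, 92852)), Add(-120, 55)), 42180) = Add(Add(Add(-105407, -92852), -65), 42180) = Add(Add(-198259, -65), 42180) = Add(-198324, 42180) = -156144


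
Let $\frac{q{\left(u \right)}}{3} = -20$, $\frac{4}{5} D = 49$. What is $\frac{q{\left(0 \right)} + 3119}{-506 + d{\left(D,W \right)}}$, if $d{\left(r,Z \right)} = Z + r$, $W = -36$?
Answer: $- \frac{12236}{1923} \approx -6.363$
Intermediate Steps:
$D = \frac{245}{4}$ ($D = \frac{5}{4} \cdot 49 = \frac{245}{4} \approx 61.25$)
$q{\left(u \right)} = -60$ ($q{\left(u \right)} = 3 \left(-20\right) = -60$)
$\frac{q{\left(0 \right)} + 3119}{-506 + d{\left(D,W \right)}} = \frac{-60 + 3119}{-506 + \left(-36 + \frac{245}{4}\right)} = \frac{3059}{-506 + \frac{101}{4}} = \frac{3059}{- \frac{1923}{4}} = 3059 \left(- \frac{4}{1923}\right) = - \frac{12236}{1923}$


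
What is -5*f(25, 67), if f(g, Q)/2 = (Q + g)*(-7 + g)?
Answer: -16560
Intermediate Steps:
f(g, Q) = 2*(-7 + g)*(Q + g) (f(g, Q) = 2*((Q + g)*(-7 + g)) = 2*((-7 + g)*(Q + g)) = 2*(-7 + g)*(Q + g))
-5*f(25, 67) = -5*(-14*67 - 14*25 + 2*25² + 2*67*25) = -5*(-938 - 350 + 2*625 + 3350) = -5*(-938 - 350 + 1250 + 3350) = -5*3312 = -16560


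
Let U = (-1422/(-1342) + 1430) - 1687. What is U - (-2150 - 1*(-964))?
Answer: 624070/671 ≈ 930.06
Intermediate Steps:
U = -171736/671 (U = (-1422*(-1/1342) + 1430) - 1687 = (711/671 + 1430) - 1687 = 960241/671 - 1687 = -171736/671 ≈ -255.94)
U - (-2150 - 1*(-964)) = -171736/671 - (-2150 - 1*(-964)) = -171736/671 - (-2150 + 964) = -171736/671 - 1*(-1186) = -171736/671 + 1186 = 624070/671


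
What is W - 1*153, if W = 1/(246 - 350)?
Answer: -15913/104 ≈ -153.01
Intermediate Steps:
W = -1/104 (W = 1/(-104) = -1/104 ≈ -0.0096154)
W - 1*153 = -1/104 - 1*153 = -1/104 - 153 = -15913/104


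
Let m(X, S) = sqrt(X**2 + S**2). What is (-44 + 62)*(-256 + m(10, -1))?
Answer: -4608 + 18*sqrt(101) ≈ -4427.1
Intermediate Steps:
m(X, S) = sqrt(S**2 + X**2)
(-44 + 62)*(-256 + m(10, -1)) = (-44 + 62)*(-256 + sqrt((-1)**2 + 10**2)) = 18*(-256 + sqrt(1 + 100)) = 18*(-256 + sqrt(101)) = -4608 + 18*sqrt(101)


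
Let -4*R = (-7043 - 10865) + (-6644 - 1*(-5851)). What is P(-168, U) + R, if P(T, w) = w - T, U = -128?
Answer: 18861/4 ≈ 4715.3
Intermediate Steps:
R = 18701/4 (R = -((-7043 - 10865) + (-6644 - 1*(-5851)))/4 = -(-17908 + (-6644 + 5851))/4 = -(-17908 - 793)/4 = -¼*(-18701) = 18701/4 ≈ 4675.3)
P(-168, U) + R = (-128 - 1*(-168)) + 18701/4 = (-128 + 168) + 18701/4 = 40 + 18701/4 = 18861/4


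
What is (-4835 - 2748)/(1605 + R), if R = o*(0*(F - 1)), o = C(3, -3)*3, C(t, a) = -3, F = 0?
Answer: -7583/1605 ≈ -4.7246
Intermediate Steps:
o = -9 (o = -3*3 = -9)
R = 0 (R = -0*(0 - 1) = -0*(-1) = -9*0 = 0)
(-4835 - 2748)/(1605 + R) = (-4835 - 2748)/(1605 + 0) = -7583/1605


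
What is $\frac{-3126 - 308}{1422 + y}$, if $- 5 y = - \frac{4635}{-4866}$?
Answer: $- \frac{5569948}{2306175} \approx -2.4152$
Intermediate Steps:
$y = - \frac{309}{1622}$ ($y = - \frac{\left(-4635\right) \frac{1}{-4866}}{5} = - \frac{\left(-4635\right) \left(- \frac{1}{4866}\right)}{5} = \left(- \frac{1}{5}\right) \frac{1545}{1622} = - \frac{309}{1622} \approx -0.19051$)
$\frac{-3126 - 308}{1422 + y} = \frac{-3126 - 308}{1422 - \frac{309}{1622}} = - \frac{3434}{\frac{2306175}{1622}} = \left(-3434\right) \frac{1622}{2306175} = - \frac{5569948}{2306175}$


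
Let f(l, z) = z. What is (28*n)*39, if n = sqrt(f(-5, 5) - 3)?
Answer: 1092*sqrt(2) ≈ 1544.3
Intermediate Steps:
n = sqrt(2) (n = sqrt(5 - 3) = sqrt(2) ≈ 1.4142)
(28*n)*39 = (28*sqrt(2))*39 = 1092*sqrt(2)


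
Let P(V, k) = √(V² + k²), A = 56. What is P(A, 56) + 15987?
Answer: 15987 + 56*√2 ≈ 16066.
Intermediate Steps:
P(A, 56) + 15987 = √(56² + 56²) + 15987 = √(3136 + 3136) + 15987 = √6272 + 15987 = 56*√2 + 15987 = 15987 + 56*√2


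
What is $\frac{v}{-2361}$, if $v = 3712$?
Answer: $- \frac{3712}{2361} \approx -1.5722$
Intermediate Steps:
$\frac{v}{-2361} = \frac{3712}{-2361} = 3712 \left(- \frac{1}{2361}\right) = - \frac{3712}{2361}$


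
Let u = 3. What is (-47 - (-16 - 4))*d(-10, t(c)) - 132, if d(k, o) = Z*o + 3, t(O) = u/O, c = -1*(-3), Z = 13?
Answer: -564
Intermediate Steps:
c = 3
t(O) = 3/O
d(k, o) = 3 + 13*o (d(k, o) = 13*o + 3 = 3 + 13*o)
(-47 - (-16 - 4))*d(-10, t(c)) - 132 = (-47 - (-16 - 4))*(3 + 13*(3/3)) - 132 = (-47 - 1*(-20))*(3 + 13*(3*(⅓))) - 132 = (-47 + 20)*(3 + 13*1) - 132 = -27*(3 + 13) - 132 = -27*16 - 132 = -432 - 132 = -564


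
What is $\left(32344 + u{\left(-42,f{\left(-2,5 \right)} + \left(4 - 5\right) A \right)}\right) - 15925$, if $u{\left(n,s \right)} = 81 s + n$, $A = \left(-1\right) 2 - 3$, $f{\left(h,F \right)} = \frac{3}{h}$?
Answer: $\frac{33321}{2} \approx 16661.0$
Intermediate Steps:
$A = -5$ ($A = -2 - 3 = -5$)
$u{\left(n,s \right)} = n + 81 s$
$\left(32344 + u{\left(-42,f{\left(-2,5 \right)} + \left(4 - 5\right) A \right)}\right) - 15925 = \left(32344 - \left(42 - 81 \left(\frac{3}{-2} + \left(4 - 5\right) \left(-5\right)\right)\right)\right) - 15925 = \left(32344 - \left(42 - 81 \left(3 \left(- \frac{1}{2}\right) - -5\right)\right)\right) - 15925 = \left(32344 - \left(42 - 81 \left(- \frac{3}{2} + 5\right)\right)\right) - 15925 = \left(32344 + \left(-42 + 81 \cdot \frac{7}{2}\right)\right) - 15925 = \left(32344 + \left(-42 + \frac{567}{2}\right)\right) - 15925 = \left(32344 + \frac{483}{2}\right) - 15925 = \frac{65171}{2} - 15925 = \frac{33321}{2}$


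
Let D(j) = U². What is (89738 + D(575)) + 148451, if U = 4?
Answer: 238205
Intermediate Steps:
D(j) = 16 (D(j) = 4² = 16)
(89738 + D(575)) + 148451 = (89738 + 16) + 148451 = 89754 + 148451 = 238205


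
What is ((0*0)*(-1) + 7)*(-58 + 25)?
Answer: -231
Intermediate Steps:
((0*0)*(-1) + 7)*(-58 + 25) = (0*(-1) + 7)*(-33) = (0 + 7)*(-33) = 7*(-33) = -231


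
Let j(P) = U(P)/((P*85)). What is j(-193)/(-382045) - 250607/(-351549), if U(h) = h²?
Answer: 8138235710732/11416140704925 ≈ 0.71287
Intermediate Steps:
j(P) = P/85 (j(P) = P²/((P*85)) = P²/((85*P)) = P²*(1/(85*P)) = P/85)
j(-193)/(-382045) - 250607/(-351549) = ((1/85)*(-193))/(-382045) - 250607/(-351549) = -193/85*(-1/382045) - 250607*(-1/351549) = 193/32473825 + 250607/351549 = 8138235710732/11416140704925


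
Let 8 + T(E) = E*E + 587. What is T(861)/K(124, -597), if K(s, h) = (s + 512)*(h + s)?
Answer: -61825/25069 ≈ -2.4662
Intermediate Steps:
K(s, h) = (512 + s)*(h + s)
T(E) = 579 + E**2 (T(E) = -8 + (E*E + 587) = -8 + (E**2 + 587) = -8 + (587 + E**2) = 579 + E**2)
T(861)/K(124, -597) = (579 + 861**2)/(124**2 + 512*(-597) + 512*124 - 597*124) = (579 + 741321)/(15376 - 305664 + 63488 - 74028) = 741900/(-300828) = 741900*(-1/300828) = -61825/25069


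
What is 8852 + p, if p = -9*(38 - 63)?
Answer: 9077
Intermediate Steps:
p = 225 (p = -9*(-25) = 225)
8852 + p = 8852 + 225 = 9077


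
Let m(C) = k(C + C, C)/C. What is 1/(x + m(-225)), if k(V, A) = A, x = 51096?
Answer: 1/51097 ≈ 1.9571e-5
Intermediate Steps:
m(C) = 1 (m(C) = C/C = 1)
1/(x + m(-225)) = 1/(51096 + 1) = 1/51097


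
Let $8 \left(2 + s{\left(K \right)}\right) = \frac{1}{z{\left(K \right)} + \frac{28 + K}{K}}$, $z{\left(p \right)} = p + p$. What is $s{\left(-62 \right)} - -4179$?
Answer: $\frac{127883001}{30616} \approx 4177.0$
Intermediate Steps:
$z{\left(p \right)} = 2 p$
$s{\left(K \right)} = -2 + \frac{1}{8 \left(2 K + \frac{28 + K}{K}\right)}$
$s{\left(-62 \right)} - -4179 = \frac{-448 - 32 \left(-62\right)^{2} - -930}{8 \left(28 - 62 + 2 \left(-62\right)^{2}\right)} - -4179 = \frac{-448 - 123008 + 930}{8 \left(28 - 62 + 2 \cdot 3844\right)} + 4179 = \frac{-448 - 123008 + 930}{8 \left(28 - 62 + 7688\right)} + 4179 = \frac{1}{8} \cdot \frac{1}{7654} \left(-122526\right) + 4179 = - \frac{61263}{30616} + 4179 = \frac{127883001}{30616}$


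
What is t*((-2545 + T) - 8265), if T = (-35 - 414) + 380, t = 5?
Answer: -54395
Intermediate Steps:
T = -69 (T = -449 + 380 = -69)
t*((-2545 + T) - 8265) = 5*((-2545 - 69) - 8265) = 5*(-2614 - 8265) = 5*(-10879) = -54395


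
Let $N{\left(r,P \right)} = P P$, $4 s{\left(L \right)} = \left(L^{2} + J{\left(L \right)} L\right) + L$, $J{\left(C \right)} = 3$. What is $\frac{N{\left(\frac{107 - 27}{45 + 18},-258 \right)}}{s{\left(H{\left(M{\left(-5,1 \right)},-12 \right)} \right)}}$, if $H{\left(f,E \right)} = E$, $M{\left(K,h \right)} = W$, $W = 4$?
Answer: $\frac{5547}{2} \approx 2773.5$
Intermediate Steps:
$M{\left(K,h \right)} = 4$
$s{\left(L \right)} = L + \frac{L^{2}}{4}$ ($s{\left(L \right)} = \frac{\left(L^{2} + 3 L\right) + L}{4} = \frac{L^{2} + 4 L}{4} = L + \frac{L^{2}}{4}$)
$N{\left(r,P \right)} = P^{2}$
$\frac{N{\left(\frac{107 - 27}{45 + 18},-258 \right)}}{s{\left(H{\left(M{\left(-5,1 \right)},-12 \right)} \right)}} = \frac{\left(-258\right)^{2}}{\frac{1}{4} \left(-12\right) \left(4 - 12\right)} = \frac{66564}{\frac{1}{4} \left(-12\right) \left(-8\right)} = \frac{66564}{24} = 66564 \cdot \frac{1}{24} = \frac{5547}{2}$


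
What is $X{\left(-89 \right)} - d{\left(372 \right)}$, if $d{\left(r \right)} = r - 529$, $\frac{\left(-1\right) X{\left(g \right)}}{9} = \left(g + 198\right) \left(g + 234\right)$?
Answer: $-142088$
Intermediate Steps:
$X{\left(g \right)} = - 9 \left(198 + g\right) \left(234 + g\right)$ ($X{\left(g \right)} = - 9 \left(g + 198\right) \left(g + 234\right) = - 9 \left(198 + g\right) \left(234 + g\right)$)
$d{\left(r \right)} = -529 + r$
$X{\left(-89 \right)} - d{\left(372 \right)} = \left(-416988 - -346032 - 9 \left(-89\right)^{2}\right) - \left(-529 + 372\right) = \left(-416988 + 346032 - 71289\right) - -157 = \left(-416988 + 346032 - 71289\right) + 157 = -142245 + 157 = -142088$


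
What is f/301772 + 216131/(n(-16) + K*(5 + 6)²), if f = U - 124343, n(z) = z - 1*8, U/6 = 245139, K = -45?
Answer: -57858324853/1650391068 ≈ -35.057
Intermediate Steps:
U = 1470834 (U = 6*245139 = 1470834)
n(z) = -8 + z (n(z) = z - 8 = -8 + z)
f = 1346491 (f = 1470834 - 124343 = 1346491)
f/301772 + 216131/(n(-16) + K*(5 + 6)²) = 1346491/301772 + 216131/((-8 - 16) - 45*(5 + 6)²) = 1346491*(1/301772) + 216131/(-24 - 45*11²) = 1346491/301772 + 216131/(-24 - 45*121) = 1346491/301772 + 216131/(-24 - 5445) = 1346491/301772 + 216131/(-5469) = 1346491/301772 + 216131*(-1/5469) = 1346491/301772 - 216131/5469 = -57858324853/1650391068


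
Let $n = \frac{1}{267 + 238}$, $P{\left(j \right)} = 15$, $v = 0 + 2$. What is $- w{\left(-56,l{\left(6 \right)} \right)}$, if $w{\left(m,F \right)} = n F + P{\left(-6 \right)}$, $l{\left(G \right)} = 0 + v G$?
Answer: $- \frac{7587}{505} \approx -15.024$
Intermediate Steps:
$v = 2$
$n = \frac{1}{505} \approx 0.0019802$
$l{\left(G \right)} = 2 G$ ($l{\left(G \right)} = 0 + 2 G = 2 G$)
$w{\left(m,F \right)} = 15 + \frac{F}{505}$ ($w{\left(m,F \right)} = \frac{F}{505} + 15 = 15 + \frac{F}{505}$)
$- w{\left(-56,l{\left(6 \right)} \right)} = - (15 + \frac{2 \cdot 6}{505}) = - (15 + \frac{1}{505} \cdot 12) = - (15 + \frac{12}{505}) = \left(-1\right) \frac{7587}{505} = - \frac{7587}{505}$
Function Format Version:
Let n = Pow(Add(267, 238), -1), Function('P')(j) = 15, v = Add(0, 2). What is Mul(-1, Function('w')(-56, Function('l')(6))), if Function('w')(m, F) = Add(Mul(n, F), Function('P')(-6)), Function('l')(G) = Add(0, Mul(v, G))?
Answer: Rational(-7587, 505) ≈ -15.024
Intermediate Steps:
v = 2
n = Rational(1, 505) (n = Pow(505, -1) = Rational(1, 505) ≈ 0.0019802)
Function('l')(G) = Mul(2, G) (Function('l')(G) = Add(0, Mul(2, G)) = Mul(2, G))
Function('w')(m, F) = Add(15, Mul(Rational(1, 505), F)) (Function('w')(m, F) = Add(Mul(Rational(1, 505), F), 15) = Add(15, Mul(Rational(1, 505), F)))
Mul(-1, Function('w')(-56, Function('l')(6))) = Mul(-1, Add(15, Mul(Rational(1, 505), Mul(2, 6)))) = Mul(-1, Add(15, Mul(Rational(1, 505), 12))) = Mul(-1, Add(15, Rational(12, 505))) = Mul(-1, Rational(7587, 505)) = Rational(-7587, 505)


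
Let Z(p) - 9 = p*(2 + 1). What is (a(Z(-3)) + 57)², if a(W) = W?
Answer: 3249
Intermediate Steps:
Z(p) = 9 + 3*p (Z(p) = 9 + p*(2 + 1) = 9 + p*3 = 9 + 3*p)
(a(Z(-3)) + 57)² = ((9 + 3*(-3)) + 57)² = ((9 - 9) + 57)² = (0 + 57)² = 57² = 3249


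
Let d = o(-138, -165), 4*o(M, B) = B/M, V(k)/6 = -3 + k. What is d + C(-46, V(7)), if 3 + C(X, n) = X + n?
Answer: -4545/184 ≈ -24.701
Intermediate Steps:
V(k) = -18 + 6*k (V(k) = 6*(-3 + k) = -18 + 6*k)
o(M, B) = B/(4*M) (o(M, B) = (B/M)/4 = B/(4*M))
d = 55/184 (d = (¼)*(-165)/(-138) = (¼)*(-165)*(-1/138) = 55/184 ≈ 0.29891)
C(X, n) = -3 + X + n (C(X, n) = -3 + (X + n) = -3 + X + n)
d + C(-46, V(7)) = 55/184 + (-3 - 46 + (-18 + 6*7)) = 55/184 + (-3 - 46 + (-18 + 42)) = 55/184 + (-3 - 46 + 24) = 55/184 - 25 = -4545/184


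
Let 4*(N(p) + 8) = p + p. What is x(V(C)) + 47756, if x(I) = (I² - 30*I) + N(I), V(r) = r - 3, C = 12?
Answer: 95127/2 ≈ 47564.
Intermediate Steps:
N(p) = -8 + p/2 (N(p) = -8 + (p + p)/4 = -8 + (2*p)/4 = -8 + p/2)
V(r) = -3 + r
x(I) = -8 + I² - 59*I/2 (x(I) = (I² - 30*I) + (-8 + I/2) = -8 + I² - 59*I/2)
x(V(C)) + 47756 = (-8 + (-3 + 12)² - 59*(-3 + 12)/2) + 47756 = (-8 + 9² - 59/2*9) + 47756 = (-8 + 81 - 531/2) + 47756 = -385/2 + 47756 = 95127/2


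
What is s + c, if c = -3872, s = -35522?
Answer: -39394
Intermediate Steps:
s + c = -35522 - 3872 = -39394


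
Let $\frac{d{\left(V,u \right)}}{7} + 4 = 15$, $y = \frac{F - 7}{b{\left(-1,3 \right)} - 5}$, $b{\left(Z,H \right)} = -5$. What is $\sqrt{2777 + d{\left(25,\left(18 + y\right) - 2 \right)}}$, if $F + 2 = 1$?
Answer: $\sqrt{2854} \approx 53.423$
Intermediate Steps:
$F = -1$ ($F = -2 + 1 = -1$)
$y = \frac{4}{5}$ ($y = \frac{-1 - 7}{-5 - 5} = - \frac{8}{-10} = \left(-8\right) \left(- \frac{1}{10}\right) = \frac{4}{5} \approx 0.8$)
$d{\left(V,u \right)} = 77$ ($d{\left(V,u \right)} = -28 + 7 \cdot 15 = -28 + 105 = 77$)
$\sqrt{2777 + d{\left(25,\left(18 + y\right) - 2 \right)}} = \sqrt{2777 + 77} = \sqrt{2854}$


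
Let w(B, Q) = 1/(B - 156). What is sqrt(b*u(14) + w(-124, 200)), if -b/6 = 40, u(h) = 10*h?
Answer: I*sqrt(658560070)/140 ≈ 183.3*I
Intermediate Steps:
w(B, Q) = 1/(-156 + B)
b = -240 (b = -6*40 = -240)
sqrt(b*u(14) + w(-124, 200)) = sqrt(-2400*14 + 1/(-156 - 124)) = sqrt(-240*140 + 1/(-280)) = sqrt(-33600 - 1/280) = sqrt(-9408001/280) = I*sqrt(658560070)/140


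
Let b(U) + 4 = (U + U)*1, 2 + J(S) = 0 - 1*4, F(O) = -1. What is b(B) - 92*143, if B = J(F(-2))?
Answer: -13172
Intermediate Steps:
J(S) = -6 (J(S) = -2 + (0 - 1*4) = -2 + (0 - 4) = -2 - 4 = -6)
B = -6
b(U) = -4 + 2*U (b(U) = -4 + (U + U)*1 = -4 + (2*U)*1 = -4 + 2*U)
b(B) - 92*143 = (-4 + 2*(-6)) - 92*143 = (-4 - 12) - 13156 = -16 - 13156 = -13172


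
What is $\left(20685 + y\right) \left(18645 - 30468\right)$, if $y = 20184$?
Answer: $-483194187$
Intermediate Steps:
$\left(20685 + y\right) \left(18645 - 30468\right) = \left(20685 + 20184\right) \left(18645 - 30468\right) = 40869 \left(-11823\right) = -483194187$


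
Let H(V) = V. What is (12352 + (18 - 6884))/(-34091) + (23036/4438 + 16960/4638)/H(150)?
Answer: -1341227859479/13157066051325 ≈ -0.10194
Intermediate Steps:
(12352 + (18 - 6884))/(-34091) + (23036/4438 + 16960/4638)/H(150) = (12352 + (18 - 6884))/(-34091) + (23036/4438 + 16960/4638)/150 = (12352 - 6866)*(-1/34091) + (23036*(1/4438) + 16960*(1/4638))*(1/150) = 5486*(-1/34091) + (11518/2219 + 8480/2319)*(1/150) = -5486/34091 + (45527362/5145861)*(1/150) = -5486/34091 + 22763681/385939575 = -1341227859479/13157066051325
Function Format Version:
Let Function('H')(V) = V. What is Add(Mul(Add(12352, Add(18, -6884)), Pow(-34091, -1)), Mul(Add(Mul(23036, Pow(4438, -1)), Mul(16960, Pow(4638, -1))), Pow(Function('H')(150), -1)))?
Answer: Rational(-1341227859479, 13157066051325) ≈ -0.10194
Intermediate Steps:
Add(Mul(Add(12352, Add(18, -6884)), Pow(-34091, -1)), Mul(Add(Mul(23036, Pow(4438, -1)), Mul(16960, Pow(4638, -1))), Pow(Function('H')(150), -1))) = Add(Mul(Add(12352, Add(18, -6884)), Pow(-34091, -1)), Mul(Add(Mul(23036, Pow(4438, -1)), Mul(16960, Pow(4638, -1))), Pow(150, -1))) = Add(Mul(Add(12352, -6866), Rational(-1, 34091)), Mul(Add(Mul(23036, Rational(1, 4438)), Mul(16960, Rational(1, 4638))), Rational(1, 150))) = Add(Mul(5486, Rational(-1, 34091)), Mul(Add(Rational(11518, 2219), Rational(8480, 2319)), Rational(1, 150))) = Add(Rational(-5486, 34091), Mul(Rational(45527362, 5145861), Rational(1, 150))) = Add(Rational(-5486, 34091), Rational(22763681, 385939575)) = Rational(-1341227859479, 13157066051325)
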